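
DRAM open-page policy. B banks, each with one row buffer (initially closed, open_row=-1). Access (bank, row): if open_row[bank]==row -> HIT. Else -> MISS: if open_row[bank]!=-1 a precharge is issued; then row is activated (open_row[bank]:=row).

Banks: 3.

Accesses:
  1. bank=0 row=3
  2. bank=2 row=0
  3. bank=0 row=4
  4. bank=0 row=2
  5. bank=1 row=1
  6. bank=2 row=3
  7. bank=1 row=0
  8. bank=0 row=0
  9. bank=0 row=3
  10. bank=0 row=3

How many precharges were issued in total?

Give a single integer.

Answer: 6

Derivation:
Acc 1: bank0 row3 -> MISS (open row3); precharges=0
Acc 2: bank2 row0 -> MISS (open row0); precharges=0
Acc 3: bank0 row4 -> MISS (open row4); precharges=1
Acc 4: bank0 row2 -> MISS (open row2); precharges=2
Acc 5: bank1 row1 -> MISS (open row1); precharges=2
Acc 6: bank2 row3 -> MISS (open row3); precharges=3
Acc 7: bank1 row0 -> MISS (open row0); precharges=4
Acc 8: bank0 row0 -> MISS (open row0); precharges=5
Acc 9: bank0 row3 -> MISS (open row3); precharges=6
Acc 10: bank0 row3 -> HIT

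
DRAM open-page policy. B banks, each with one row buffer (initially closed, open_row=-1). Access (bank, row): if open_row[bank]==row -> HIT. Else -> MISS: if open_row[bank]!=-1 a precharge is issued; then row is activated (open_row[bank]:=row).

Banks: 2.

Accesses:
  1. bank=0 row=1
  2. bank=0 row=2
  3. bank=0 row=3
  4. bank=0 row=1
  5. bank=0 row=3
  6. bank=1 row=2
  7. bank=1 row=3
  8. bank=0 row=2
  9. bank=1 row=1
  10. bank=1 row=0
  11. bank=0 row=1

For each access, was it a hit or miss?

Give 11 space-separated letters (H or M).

Answer: M M M M M M M M M M M

Derivation:
Acc 1: bank0 row1 -> MISS (open row1); precharges=0
Acc 2: bank0 row2 -> MISS (open row2); precharges=1
Acc 3: bank0 row3 -> MISS (open row3); precharges=2
Acc 4: bank0 row1 -> MISS (open row1); precharges=3
Acc 5: bank0 row3 -> MISS (open row3); precharges=4
Acc 6: bank1 row2 -> MISS (open row2); precharges=4
Acc 7: bank1 row3 -> MISS (open row3); precharges=5
Acc 8: bank0 row2 -> MISS (open row2); precharges=6
Acc 9: bank1 row1 -> MISS (open row1); precharges=7
Acc 10: bank1 row0 -> MISS (open row0); precharges=8
Acc 11: bank0 row1 -> MISS (open row1); precharges=9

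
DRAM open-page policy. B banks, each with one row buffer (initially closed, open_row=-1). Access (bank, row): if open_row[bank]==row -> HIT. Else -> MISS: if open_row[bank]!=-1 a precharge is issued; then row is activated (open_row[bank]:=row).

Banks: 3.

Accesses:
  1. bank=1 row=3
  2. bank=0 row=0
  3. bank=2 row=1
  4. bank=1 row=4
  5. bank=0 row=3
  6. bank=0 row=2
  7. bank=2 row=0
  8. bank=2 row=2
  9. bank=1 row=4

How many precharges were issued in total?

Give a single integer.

Acc 1: bank1 row3 -> MISS (open row3); precharges=0
Acc 2: bank0 row0 -> MISS (open row0); precharges=0
Acc 3: bank2 row1 -> MISS (open row1); precharges=0
Acc 4: bank1 row4 -> MISS (open row4); precharges=1
Acc 5: bank0 row3 -> MISS (open row3); precharges=2
Acc 6: bank0 row2 -> MISS (open row2); precharges=3
Acc 7: bank2 row0 -> MISS (open row0); precharges=4
Acc 8: bank2 row2 -> MISS (open row2); precharges=5
Acc 9: bank1 row4 -> HIT

Answer: 5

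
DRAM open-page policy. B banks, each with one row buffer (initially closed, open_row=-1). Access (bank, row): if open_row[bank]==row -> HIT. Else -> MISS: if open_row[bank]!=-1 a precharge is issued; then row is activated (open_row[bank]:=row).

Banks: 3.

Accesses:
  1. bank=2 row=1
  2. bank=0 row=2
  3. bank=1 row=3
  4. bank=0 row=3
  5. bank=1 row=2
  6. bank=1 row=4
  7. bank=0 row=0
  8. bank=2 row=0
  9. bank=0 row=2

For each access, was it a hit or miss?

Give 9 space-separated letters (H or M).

Answer: M M M M M M M M M

Derivation:
Acc 1: bank2 row1 -> MISS (open row1); precharges=0
Acc 2: bank0 row2 -> MISS (open row2); precharges=0
Acc 3: bank1 row3 -> MISS (open row3); precharges=0
Acc 4: bank0 row3 -> MISS (open row3); precharges=1
Acc 5: bank1 row2 -> MISS (open row2); precharges=2
Acc 6: bank1 row4 -> MISS (open row4); precharges=3
Acc 7: bank0 row0 -> MISS (open row0); precharges=4
Acc 8: bank2 row0 -> MISS (open row0); precharges=5
Acc 9: bank0 row2 -> MISS (open row2); precharges=6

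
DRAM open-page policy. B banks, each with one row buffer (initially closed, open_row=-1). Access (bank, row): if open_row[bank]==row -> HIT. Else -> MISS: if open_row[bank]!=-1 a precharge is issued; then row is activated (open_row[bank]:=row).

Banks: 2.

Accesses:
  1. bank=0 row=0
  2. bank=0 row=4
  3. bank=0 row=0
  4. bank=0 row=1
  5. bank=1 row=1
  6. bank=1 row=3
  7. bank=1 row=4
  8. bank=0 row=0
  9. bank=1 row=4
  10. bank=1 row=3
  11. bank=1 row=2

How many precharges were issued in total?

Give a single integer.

Answer: 8

Derivation:
Acc 1: bank0 row0 -> MISS (open row0); precharges=0
Acc 2: bank0 row4 -> MISS (open row4); precharges=1
Acc 3: bank0 row0 -> MISS (open row0); precharges=2
Acc 4: bank0 row1 -> MISS (open row1); precharges=3
Acc 5: bank1 row1 -> MISS (open row1); precharges=3
Acc 6: bank1 row3 -> MISS (open row3); precharges=4
Acc 7: bank1 row4 -> MISS (open row4); precharges=5
Acc 8: bank0 row0 -> MISS (open row0); precharges=6
Acc 9: bank1 row4 -> HIT
Acc 10: bank1 row3 -> MISS (open row3); precharges=7
Acc 11: bank1 row2 -> MISS (open row2); precharges=8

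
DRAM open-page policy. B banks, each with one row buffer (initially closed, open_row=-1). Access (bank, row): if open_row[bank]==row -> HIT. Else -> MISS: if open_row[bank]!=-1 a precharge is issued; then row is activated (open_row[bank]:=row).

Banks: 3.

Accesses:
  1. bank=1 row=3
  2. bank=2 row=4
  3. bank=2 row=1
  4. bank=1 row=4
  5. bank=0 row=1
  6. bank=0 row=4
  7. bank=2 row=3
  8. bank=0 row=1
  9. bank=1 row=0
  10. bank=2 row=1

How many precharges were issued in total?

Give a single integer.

Answer: 7

Derivation:
Acc 1: bank1 row3 -> MISS (open row3); precharges=0
Acc 2: bank2 row4 -> MISS (open row4); precharges=0
Acc 3: bank2 row1 -> MISS (open row1); precharges=1
Acc 4: bank1 row4 -> MISS (open row4); precharges=2
Acc 5: bank0 row1 -> MISS (open row1); precharges=2
Acc 6: bank0 row4 -> MISS (open row4); precharges=3
Acc 7: bank2 row3 -> MISS (open row3); precharges=4
Acc 8: bank0 row1 -> MISS (open row1); precharges=5
Acc 9: bank1 row0 -> MISS (open row0); precharges=6
Acc 10: bank2 row1 -> MISS (open row1); precharges=7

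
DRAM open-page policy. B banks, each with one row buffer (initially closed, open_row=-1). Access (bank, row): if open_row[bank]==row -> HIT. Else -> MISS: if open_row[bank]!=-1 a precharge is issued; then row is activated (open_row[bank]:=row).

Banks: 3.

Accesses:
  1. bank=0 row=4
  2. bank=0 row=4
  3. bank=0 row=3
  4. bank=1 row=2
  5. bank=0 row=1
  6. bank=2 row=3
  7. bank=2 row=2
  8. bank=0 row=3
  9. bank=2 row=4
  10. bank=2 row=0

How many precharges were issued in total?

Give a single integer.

Acc 1: bank0 row4 -> MISS (open row4); precharges=0
Acc 2: bank0 row4 -> HIT
Acc 3: bank0 row3 -> MISS (open row3); precharges=1
Acc 4: bank1 row2 -> MISS (open row2); precharges=1
Acc 5: bank0 row1 -> MISS (open row1); precharges=2
Acc 6: bank2 row3 -> MISS (open row3); precharges=2
Acc 7: bank2 row2 -> MISS (open row2); precharges=3
Acc 8: bank0 row3 -> MISS (open row3); precharges=4
Acc 9: bank2 row4 -> MISS (open row4); precharges=5
Acc 10: bank2 row0 -> MISS (open row0); precharges=6

Answer: 6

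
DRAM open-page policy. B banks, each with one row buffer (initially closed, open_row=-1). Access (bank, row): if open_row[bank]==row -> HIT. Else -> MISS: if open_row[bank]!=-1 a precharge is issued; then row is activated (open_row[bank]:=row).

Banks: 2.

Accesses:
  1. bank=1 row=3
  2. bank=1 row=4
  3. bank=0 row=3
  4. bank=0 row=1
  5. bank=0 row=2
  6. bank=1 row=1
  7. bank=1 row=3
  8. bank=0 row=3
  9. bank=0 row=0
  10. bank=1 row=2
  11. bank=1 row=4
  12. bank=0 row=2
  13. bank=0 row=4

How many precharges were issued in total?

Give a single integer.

Answer: 11

Derivation:
Acc 1: bank1 row3 -> MISS (open row3); precharges=0
Acc 2: bank1 row4 -> MISS (open row4); precharges=1
Acc 3: bank0 row3 -> MISS (open row3); precharges=1
Acc 4: bank0 row1 -> MISS (open row1); precharges=2
Acc 5: bank0 row2 -> MISS (open row2); precharges=3
Acc 6: bank1 row1 -> MISS (open row1); precharges=4
Acc 7: bank1 row3 -> MISS (open row3); precharges=5
Acc 8: bank0 row3 -> MISS (open row3); precharges=6
Acc 9: bank0 row0 -> MISS (open row0); precharges=7
Acc 10: bank1 row2 -> MISS (open row2); precharges=8
Acc 11: bank1 row4 -> MISS (open row4); precharges=9
Acc 12: bank0 row2 -> MISS (open row2); precharges=10
Acc 13: bank0 row4 -> MISS (open row4); precharges=11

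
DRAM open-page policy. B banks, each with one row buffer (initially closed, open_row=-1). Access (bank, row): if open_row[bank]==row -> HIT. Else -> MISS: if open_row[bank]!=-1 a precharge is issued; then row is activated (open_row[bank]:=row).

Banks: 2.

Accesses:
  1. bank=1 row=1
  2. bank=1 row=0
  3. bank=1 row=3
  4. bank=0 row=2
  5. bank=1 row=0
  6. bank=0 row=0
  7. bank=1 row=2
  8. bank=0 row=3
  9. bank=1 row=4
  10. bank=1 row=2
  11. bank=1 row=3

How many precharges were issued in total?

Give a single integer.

Answer: 9

Derivation:
Acc 1: bank1 row1 -> MISS (open row1); precharges=0
Acc 2: bank1 row0 -> MISS (open row0); precharges=1
Acc 3: bank1 row3 -> MISS (open row3); precharges=2
Acc 4: bank0 row2 -> MISS (open row2); precharges=2
Acc 5: bank1 row0 -> MISS (open row0); precharges=3
Acc 6: bank0 row0 -> MISS (open row0); precharges=4
Acc 7: bank1 row2 -> MISS (open row2); precharges=5
Acc 8: bank0 row3 -> MISS (open row3); precharges=6
Acc 9: bank1 row4 -> MISS (open row4); precharges=7
Acc 10: bank1 row2 -> MISS (open row2); precharges=8
Acc 11: bank1 row3 -> MISS (open row3); precharges=9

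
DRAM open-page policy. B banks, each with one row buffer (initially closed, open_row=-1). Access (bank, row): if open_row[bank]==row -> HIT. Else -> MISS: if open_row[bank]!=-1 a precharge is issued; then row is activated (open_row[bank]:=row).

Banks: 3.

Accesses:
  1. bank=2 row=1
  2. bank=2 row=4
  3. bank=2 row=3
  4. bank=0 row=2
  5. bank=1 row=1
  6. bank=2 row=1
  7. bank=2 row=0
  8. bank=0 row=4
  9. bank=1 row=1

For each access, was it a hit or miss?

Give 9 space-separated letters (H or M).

Answer: M M M M M M M M H

Derivation:
Acc 1: bank2 row1 -> MISS (open row1); precharges=0
Acc 2: bank2 row4 -> MISS (open row4); precharges=1
Acc 3: bank2 row3 -> MISS (open row3); precharges=2
Acc 4: bank0 row2 -> MISS (open row2); precharges=2
Acc 5: bank1 row1 -> MISS (open row1); precharges=2
Acc 6: bank2 row1 -> MISS (open row1); precharges=3
Acc 7: bank2 row0 -> MISS (open row0); precharges=4
Acc 8: bank0 row4 -> MISS (open row4); precharges=5
Acc 9: bank1 row1 -> HIT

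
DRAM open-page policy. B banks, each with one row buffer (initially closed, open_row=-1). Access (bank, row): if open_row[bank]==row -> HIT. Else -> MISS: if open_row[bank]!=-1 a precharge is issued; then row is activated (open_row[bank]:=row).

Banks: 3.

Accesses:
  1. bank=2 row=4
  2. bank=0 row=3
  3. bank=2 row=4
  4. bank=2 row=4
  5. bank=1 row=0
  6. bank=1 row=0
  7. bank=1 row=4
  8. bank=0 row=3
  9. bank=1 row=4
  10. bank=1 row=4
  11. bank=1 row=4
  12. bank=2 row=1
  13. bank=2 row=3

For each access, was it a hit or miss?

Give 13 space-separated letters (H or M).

Acc 1: bank2 row4 -> MISS (open row4); precharges=0
Acc 2: bank0 row3 -> MISS (open row3); precharges=0
Acc 3: bank2 row4 -> HIT
Acc 4: bank2 row4 -> HIT
Acc 5: bank1 row0 -> MISS (open row0); precharges=0
Acc 6: bank1 row0 -> HIT
Acc 7: bank1 row4 -> MISS (open row4); precharges=1
Acc 8: bank0 row3 -> HIT
Acc 9: bank1 row4 -> HIT
Acc 10: bank1 row4 -> HIT
Acc 11: bank1 row4 -> HIT
Acc 12: bank2 row1 -> MISS (open row1); precharges=2
Acc 13: bank2 row3 -> MISS (open row3); precharges=3

Answer: M M H H M H M H H H H M M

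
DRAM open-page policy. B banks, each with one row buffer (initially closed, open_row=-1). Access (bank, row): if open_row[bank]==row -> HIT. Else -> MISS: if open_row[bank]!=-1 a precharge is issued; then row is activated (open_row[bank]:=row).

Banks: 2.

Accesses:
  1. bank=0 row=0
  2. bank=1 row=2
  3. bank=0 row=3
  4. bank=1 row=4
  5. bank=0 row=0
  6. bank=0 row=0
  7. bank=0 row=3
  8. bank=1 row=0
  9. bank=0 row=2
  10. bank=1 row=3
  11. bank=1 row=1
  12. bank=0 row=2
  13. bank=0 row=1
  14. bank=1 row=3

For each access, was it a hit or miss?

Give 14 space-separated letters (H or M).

Acc 1: bank0 row0 -> MISS (open row0); precharges=0
Acc 2: bank1 row2 -> MISS (open row2); precharges=0
Acc 3: bank0 row3 -> MISS (open row3); precharges=1
Acc 4: bank1 row4 -> MISS (open row4); precharges=2
Acc 5: bank0 row0 -> MISS (open row0); precharges=3
Acc 6: bank0 row0 -> HIT
Acc 7: bank0 row3 -> MISS (open row3); precharges=4
Acc 8: bank1 row0 -> MISS (open row0); precharges=5
Acc 9: bank0 row2 -> MISS (open row2); precharges=6
Acc 10: bank1 row3 -> MISS (open row3); precharges=7
Acc 11: bank1 row1 -> MISS (open row1); precharges=8
Acc 12: bank0 row2 -> HIT
Acc 13: bank0 row1 -> MISS (open row1); precharges=9
Acc 14: bank1 row3 -> MISS (open row3); precharges=10

Answer: M M M M M H M M M M M H M M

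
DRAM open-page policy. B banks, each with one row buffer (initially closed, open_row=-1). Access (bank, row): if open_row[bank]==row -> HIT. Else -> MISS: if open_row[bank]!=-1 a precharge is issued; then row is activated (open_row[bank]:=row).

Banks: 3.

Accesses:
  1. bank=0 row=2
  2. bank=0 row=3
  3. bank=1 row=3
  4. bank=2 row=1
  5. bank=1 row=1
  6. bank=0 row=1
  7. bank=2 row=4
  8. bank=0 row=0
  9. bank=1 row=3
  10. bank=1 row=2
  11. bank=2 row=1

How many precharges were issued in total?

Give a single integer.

Answer: 8

Derivation:
Acc 1: bank0 row2 -> MISS (open row2); precharges=0
Acc 2: bank0 row3 -> MISS (open row3); precharges=1
Acc 3: bank1 row3 -> MISS (open row3); precharges=1
Acc 4: bank2 row1 -> MISS (open row1); precharges=1
Acc 5: bank1 row1 -> MISS (open row1); precharges=2
Acc 6: bank0 row1 -> MISS (open row1); precharges=3
Acc 7: bank2 row4 -> MISS (open row4); precharges=4
Acc 8: bank0 row0 -> MISS (open row0); precharges=5
Acc 9: bank1 row3 -> MISS (open row3); precharges=6
Acc 10: bank1 row2 -> MISS (open row2); precharges=7
Acc 11: bank2 row1 -> MISS (open row1); precharges=8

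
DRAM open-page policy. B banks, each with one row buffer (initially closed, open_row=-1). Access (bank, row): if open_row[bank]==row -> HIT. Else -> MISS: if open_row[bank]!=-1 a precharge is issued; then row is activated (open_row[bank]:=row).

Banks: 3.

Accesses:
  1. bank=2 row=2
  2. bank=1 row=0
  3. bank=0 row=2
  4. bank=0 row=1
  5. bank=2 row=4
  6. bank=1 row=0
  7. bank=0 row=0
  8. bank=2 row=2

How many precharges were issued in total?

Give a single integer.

Answer: 4

Derivation:
Acc 1: bank2 row2 -> MISS (open row2); precharges=0
Acc 2: bank1 row0 -> MISS (open row0); precharges=0
Acc 3: bank0 row2 -> MISS (open row2); precharges=0
Acc 4: bank0 row1 -> MISS (open row1); precharges=1
Acc 5: bank2 row4 -> MISS (open row4); precharges=2
Acc 6: bank1 row0 -> HIT
Acc 7: bank0 row0 -> MISS (open row0); precharges=3
Acc 8: bank2 row2 -> MISS (open row2); precharges=4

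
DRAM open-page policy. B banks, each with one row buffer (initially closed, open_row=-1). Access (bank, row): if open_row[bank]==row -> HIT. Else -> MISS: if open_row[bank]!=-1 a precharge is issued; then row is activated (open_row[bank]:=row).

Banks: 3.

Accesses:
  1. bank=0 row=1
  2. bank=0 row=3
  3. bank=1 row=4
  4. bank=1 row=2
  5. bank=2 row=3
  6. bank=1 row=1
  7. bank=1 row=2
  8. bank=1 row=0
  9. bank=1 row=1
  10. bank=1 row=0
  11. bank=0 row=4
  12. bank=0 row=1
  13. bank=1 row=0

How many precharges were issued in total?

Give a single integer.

Answer: 9

Derivation:
Acc 1: bank0 row1 -> MISS (open row1); precharges=0
Acc 2: bank0 row3 -> MISS (open row3); precharges=1
Acc 3: bank1 row4 -> MISS (open row4); precharges=1
Acc 4: bank1 row2 -> MISS (open row2); precharges=2
Acc 5: bank2 row3 -> MISS (open row3); precharges=2
Acc 6: bank1 row1 -> MISS (open row1); precharges=3
Acc 7: bank1 row2 -> MISS (open row2); precharges=4
Acc 8: bank1 row0 -> MISS (open row0); precharges=5
Acc 9: bank1 row1 -> MISS (open row1); precharges=6
Acc 10: bank1 row0 -> MISS (open row0); precharges=7
Acc 11: bank0 row4 -> MISS (open row4); precharges=8
Acc 12: bank0 row1 -> MISS (open row1); precharges=9
Acc 13: bank1 row0 -> HIT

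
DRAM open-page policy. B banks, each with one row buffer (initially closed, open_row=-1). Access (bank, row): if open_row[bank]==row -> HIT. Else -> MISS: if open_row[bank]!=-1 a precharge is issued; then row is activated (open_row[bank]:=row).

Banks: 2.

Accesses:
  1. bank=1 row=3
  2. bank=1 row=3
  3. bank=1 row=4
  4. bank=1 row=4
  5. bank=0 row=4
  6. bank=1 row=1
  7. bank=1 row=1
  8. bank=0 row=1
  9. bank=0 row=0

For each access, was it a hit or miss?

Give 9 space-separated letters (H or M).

Acc 1: bank1 row3 -> MISS (open row3); precharges=0
Acc 2: bank1 row3 -> HIT
Acc 3: bank1 row4 -> MISS (open row4); precharges=1
Acc 4: bank1 row4 -> HIT
Acc 5: bank0 row4 -> MISS (open row4); precharges=1
Acc 6: bank1 row1 -> MISS (open row1); precharges=2
Acc 7: bank1 row1 -> HIT
Acc 8: bank0 row1 -> MISS (open row1); precharges=3
Acc 9: bank0 row0 -> MISS (open row0); precharges=4

Answer: M H M H M M H M M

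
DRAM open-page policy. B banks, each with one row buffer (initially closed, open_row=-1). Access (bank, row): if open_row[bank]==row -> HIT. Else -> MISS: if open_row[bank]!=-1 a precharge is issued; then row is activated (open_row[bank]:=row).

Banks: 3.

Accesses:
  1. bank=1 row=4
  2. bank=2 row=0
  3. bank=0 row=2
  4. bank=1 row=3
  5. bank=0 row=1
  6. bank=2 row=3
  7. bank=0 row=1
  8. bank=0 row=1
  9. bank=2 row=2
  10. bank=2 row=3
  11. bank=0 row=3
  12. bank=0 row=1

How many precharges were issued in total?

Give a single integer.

Acc 1: bank1 row4 -> MISS (open row4); precharges=0
Acc 2: bank2 row0 -> MISS (open row0); precharges=0
Acc 3: bank0 row2 -> MISS (open row2); precharges=0
Acc 4: bank1 row3 -> MISS (open row3); precharges=1
Acc 5: bank0 row1 -> MISS (open row1); precharges=2
Acc 6: bank2 row3 -> MISS (open row3); precharges=3
Acc 7: bank0 row1 -> HIT
Acc 8: bank0 row1 -> HIT
Acc 9: bank2 row2 -> MISS (open row2); precharges=4
Acc 10: bank2 row3 -> MISS (open row3); precharges=5
Acc 11: bank0 row3 -> MISS (open row3); precharges=6
Acc 12: bank0 row1 -> MISS (open row1); precharges=7

Answer: 7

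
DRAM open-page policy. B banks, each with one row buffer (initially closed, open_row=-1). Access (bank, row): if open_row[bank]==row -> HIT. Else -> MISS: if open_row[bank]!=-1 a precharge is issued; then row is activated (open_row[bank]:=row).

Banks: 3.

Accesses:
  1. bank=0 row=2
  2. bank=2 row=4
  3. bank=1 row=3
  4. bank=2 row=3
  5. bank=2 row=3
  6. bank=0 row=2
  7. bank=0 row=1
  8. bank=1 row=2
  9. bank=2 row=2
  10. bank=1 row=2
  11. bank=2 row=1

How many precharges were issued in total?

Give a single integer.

Answer: 5

Derivation:
Acc 1: bank0 row2 -> MISS (open row2); precharges=0
Acc 2: bank2 row4 -> MISS (open row4); precharges=0
Acc 3: bank1 row3 -> MISS (open row3); precharges=0
Acc 4: bank2 row3 -> MISS (open row3); precharges=1
Acc 5: bank2 row3 -> HIT
Acc 6: bank0 row2 -> HIT
Acc 7: bank0 row1 -> MISS (open row1); precharges=2
Acc 8: bank1 row2 -> MISS (open row2); precharges=3
Acc 9: bank2 row2 -> MISS (open row2); precharges=4
Acc 10: bank1 row2 -> HIT
Acc 11: bank2 row1 -> MISS (open row1); precharges=5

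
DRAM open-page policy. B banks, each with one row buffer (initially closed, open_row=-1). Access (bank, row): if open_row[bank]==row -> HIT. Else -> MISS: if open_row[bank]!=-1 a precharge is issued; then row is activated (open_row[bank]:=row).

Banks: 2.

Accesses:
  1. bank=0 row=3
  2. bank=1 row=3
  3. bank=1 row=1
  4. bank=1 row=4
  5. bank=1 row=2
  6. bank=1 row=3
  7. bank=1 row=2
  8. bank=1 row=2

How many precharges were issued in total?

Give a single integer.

Acc 1: bank0 row3 -> MISS (open row3); precharges=0
Acc 2: bank1 row3 -> MISS (open row3); precharges=0
Acc 3: bank1 row1 -> MISS (open row1); precharges=1
Acc 4: bank1 row4 -> MISS (open row4); precharges=2
Acc 5: bank1 row2 -> MISS (open row2); precharges=3
Acc 6: bank1 row3 -> MISS (open row3); precharges=4
Acc 7: bank1 row2 -> MISS (open row2); precharges=5
Acc 8: bank1 row2 -> HIT

Answer: 5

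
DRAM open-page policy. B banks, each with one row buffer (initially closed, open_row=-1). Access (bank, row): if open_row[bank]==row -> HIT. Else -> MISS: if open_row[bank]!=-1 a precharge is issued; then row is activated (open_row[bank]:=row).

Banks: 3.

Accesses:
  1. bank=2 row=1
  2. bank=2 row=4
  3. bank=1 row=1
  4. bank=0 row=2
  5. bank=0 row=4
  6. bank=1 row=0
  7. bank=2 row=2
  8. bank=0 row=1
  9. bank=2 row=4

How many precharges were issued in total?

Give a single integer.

Acc 1: bank2 row1 -> MISS (open row1); precharges=0
Acc 2: bank2 row4 -> MISS (open row4); precharges=1
Acc 3: bank1 row1 -> MISS (open row1); precharges=1
Acc 4: bank0 row2 -> MISS (open row2); precharges=1
Acc 5: bank0 row4 -> MISS (open row4); precharges=2
Acc 6: bank1 row0 -> MISS (open row0); precharges=3
Acc 7: bank2 row2 -> MISS (open row2); precharges=4
Acc 8: bank0 row1 -> MISS (open row1); precharges=5
Acc 9: bank2 row4 -> MISS (open row4); precharges=6

Answer: 6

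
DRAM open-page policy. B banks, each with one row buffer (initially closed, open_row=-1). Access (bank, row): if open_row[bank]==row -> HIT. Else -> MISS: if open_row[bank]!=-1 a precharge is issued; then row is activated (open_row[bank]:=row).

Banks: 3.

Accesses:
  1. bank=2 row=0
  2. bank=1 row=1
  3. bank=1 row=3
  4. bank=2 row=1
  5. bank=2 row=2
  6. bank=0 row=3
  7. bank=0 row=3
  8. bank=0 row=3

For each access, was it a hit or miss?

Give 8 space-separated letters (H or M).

Acc 1: bank2 row0 -> MISS (open row0); precharges=0
Acc 2: bank1 row1 -> MISS (open row1); precharges=0
Acc 3: bank1 row3 -> MISS (open row3); precharges=1
Acc 4: bank2 row1 -> MISS (open row1); precharges=2
Acc 5: bank2 row2 -> MISS (open row2); precharges=3
Acc 6: bank0 row3 -> MISS (open row3); precharges=3
Acc 7: bank0 row3 -> HIT
Acc 8: bank0 row3 -> HIT

Answer: M M M M M M H H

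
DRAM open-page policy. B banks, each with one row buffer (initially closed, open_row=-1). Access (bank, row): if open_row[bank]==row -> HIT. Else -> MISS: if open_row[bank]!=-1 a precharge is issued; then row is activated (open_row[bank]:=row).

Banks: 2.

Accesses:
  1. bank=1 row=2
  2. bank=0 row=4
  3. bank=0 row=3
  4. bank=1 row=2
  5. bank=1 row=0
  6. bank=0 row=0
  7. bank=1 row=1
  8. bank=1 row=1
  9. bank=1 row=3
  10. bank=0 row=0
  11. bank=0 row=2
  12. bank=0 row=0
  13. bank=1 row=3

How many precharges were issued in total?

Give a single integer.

Answer: 7

Derivation:
Acc 1: bank1 row2 -> MISS (open row2); precharges=0
Acc 2: bank0 row4 -> MISS (open row4); precharges=0
Acc 3: bank0 row3 -> MISS (open row3); precharges=1
Acc 4: bank1 row2 -> HIT
Acc 5: bank1 row0 -> MISS (open row0); precharges=2
Acc 6: bank0 row0 -> MISS (open row0); precharges=3
Acc 7: bank1 row1 -> MISS (open row1); precharges=4
Acc 8: bank1 row1 -> HIT
Acc 9: bank1 row3 -> MISS (open row3); precharges=5
Acc 10: bank0 row0 -> HIT
Acc 11: bank0 row2 -> MISS (open row2); precharges=6
Acc 12: bank0 row0 -> MISS (open row0); precharges=7
Acc 13: bank1 row3 -> HIT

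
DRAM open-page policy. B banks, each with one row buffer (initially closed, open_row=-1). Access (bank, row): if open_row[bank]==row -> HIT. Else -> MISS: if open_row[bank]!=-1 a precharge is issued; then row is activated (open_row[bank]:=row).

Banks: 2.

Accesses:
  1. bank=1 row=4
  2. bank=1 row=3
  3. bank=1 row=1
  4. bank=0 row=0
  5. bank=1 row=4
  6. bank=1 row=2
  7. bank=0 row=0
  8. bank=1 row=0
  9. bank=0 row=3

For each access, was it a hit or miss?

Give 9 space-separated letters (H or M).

Acc 1: bank1 row4 -> MISS (open row4); precharges=0
Acc 2: bank1 row3 -> MISS (open row3); precharges=1
Acc 3: bank1 row1 -> MISS (open row1); precharges=2
Acc 4: bank0 row0 -> MISS (open row0); precharges=2
Acc 5: bank1 row4 -> MISS (open row4); precharges=3
Acc 6: bank1 row2 -> MISS (open row2); precharges=4
Acc 7: bank0 row0 -> HIT
Acc 8: bank1 row0 -> MISS (open row0); precharges=5
Acc 9: bank0 row3 -> MISS (open row3); precharges=6

Answer: M M M M M M H M M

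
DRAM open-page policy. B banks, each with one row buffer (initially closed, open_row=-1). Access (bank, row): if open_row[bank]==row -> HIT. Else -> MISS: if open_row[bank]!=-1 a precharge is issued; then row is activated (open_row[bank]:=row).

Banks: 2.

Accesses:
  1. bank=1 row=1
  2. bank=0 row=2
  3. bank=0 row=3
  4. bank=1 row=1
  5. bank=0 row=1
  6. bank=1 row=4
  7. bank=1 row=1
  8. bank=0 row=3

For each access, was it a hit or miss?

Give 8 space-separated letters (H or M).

Answer: M M M H M M M M

Derivation:
Acc 1: bank1 row1 -> MISS (open row1); precharges=0
Acc 2: bank0 row2 -> MISS (open row2); precharges=0
Acc 3: bank0 row3 -> MISS (open row3); precharges=1
Acc 4: bank1 row1 -> HIT
Acc 5: bank0 row1 -> MISS (open row1); precharges=2
Acc 6: bank1 row4 -> MISS (open row4); precharges=3
Acc 7: bank1 row1 -> MISS (open row1); precharges=4
Acc 8: bank0 row3 -> MISS (open row3); precharges=5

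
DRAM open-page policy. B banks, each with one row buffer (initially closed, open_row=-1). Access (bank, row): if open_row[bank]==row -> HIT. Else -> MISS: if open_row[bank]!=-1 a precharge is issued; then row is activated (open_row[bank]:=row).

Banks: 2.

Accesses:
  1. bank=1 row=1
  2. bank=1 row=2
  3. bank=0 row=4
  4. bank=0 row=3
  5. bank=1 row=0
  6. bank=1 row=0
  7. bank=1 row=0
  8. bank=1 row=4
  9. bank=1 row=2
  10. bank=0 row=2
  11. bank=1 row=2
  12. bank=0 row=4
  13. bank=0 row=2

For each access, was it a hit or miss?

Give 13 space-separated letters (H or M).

Acc 1: bank1 row1 -> MISS (open row1); precharges=0
Acc 2: bank1 row2 -> MISS (open row2); precharges=1
Acc 3: bank0 row4 -> MISS (open row4); precharges=1
Acc 4: bank0 row3 -> MISS (open row3); precharges=2
Acc 5: bank1 row0 -> MISS (open row0); precharges=3
Acc 6: bank1 row0 -> HIT
Acc 7: bank1 row0 -> HIT
Acc 8: bank1 row4 -> MISS (open row4); precharges=4
Acc 9: bank1 row2 -> MISS (open row2); precharges=5
Acc 10: bank0 row2 -> MISS (open row2); precharges=6
Acc 11: bank1 row2 -> HIT
Acc 12: bank0 row4 -> MISS (open row4); precharges=7
Acc 13: bank0 row2 -> MISS (open row2); precharges=8

Answer: M M M M M H H M M M H M M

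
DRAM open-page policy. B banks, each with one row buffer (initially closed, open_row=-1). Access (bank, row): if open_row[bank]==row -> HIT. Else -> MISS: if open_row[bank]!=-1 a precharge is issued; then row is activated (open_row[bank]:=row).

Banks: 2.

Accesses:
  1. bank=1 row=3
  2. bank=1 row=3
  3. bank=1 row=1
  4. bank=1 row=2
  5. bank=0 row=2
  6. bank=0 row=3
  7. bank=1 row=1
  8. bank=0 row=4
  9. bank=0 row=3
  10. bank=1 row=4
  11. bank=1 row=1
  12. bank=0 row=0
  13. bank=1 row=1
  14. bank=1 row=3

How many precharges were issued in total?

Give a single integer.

Acc 1: bank1 row3 -> MISS (open row3); precharges=0
Acc 2: bank1 row3 -> HIT
Acc 3: bank1 row1 -> MISS (open row1); precharges=1
Acc 4: bank1 row2 -> MISS (open row2); precharges=2
Acc 5: bank0 row2 -> MISS (open row2); precharges=2
Acc 6: bank0 row3 -> MISS (open row3); precharges=3
Acc 7: bank1 row1 -> MISS (open row1); precharges=4
Acc 8: bank0 row4 -> MISS (open row4); precharges=5
Acc 9: bank0 row3 -> MISS (open row3); precharges=6
Acc 10: bank1 row4 -> MISS (open row4); precharges=7
Acc 11: bank1 row1 -> MISS (open row1); precharges=8
Acc 12: bank0 row0 -> MISS (open row0); precharges=9
Acc 13: bank1 row1 -> HIT
Acc 14: bank1 row3 -> MISS (open row3); precharges=10

Answer: 10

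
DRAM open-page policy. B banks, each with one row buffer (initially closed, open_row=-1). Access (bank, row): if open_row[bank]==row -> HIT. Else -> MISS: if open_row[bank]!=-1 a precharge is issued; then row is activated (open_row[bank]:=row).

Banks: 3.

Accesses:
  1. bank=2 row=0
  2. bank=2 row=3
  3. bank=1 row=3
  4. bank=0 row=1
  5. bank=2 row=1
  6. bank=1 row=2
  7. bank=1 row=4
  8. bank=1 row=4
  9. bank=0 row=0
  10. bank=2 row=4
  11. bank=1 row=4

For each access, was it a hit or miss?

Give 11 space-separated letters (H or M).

Acc 1: bank2 row0 -> MISS (open row0); precharges=0
Acc 2: bank2 row3 -> MISS (open row3); precharges=1
Acc 3: bank1 row3 -> MISS (open row3); precharges=1
Acc 4: bank0 row1 -> MISS (open row1); precharges=1
Acc 5: bank2 row1 -> MISS (open row1); precharges=2
Acc 6: bank1 row2 -> MISS (open row2); precharges=3
Acc 7: bank1 row4 -> MISS (open row4); precharges=4
Acc 8: bank1 row4 -> HIT
Acc 9: bank0 row0 -> MISS (open row0); precharges=5
Acc 10: bank2 row4 -> MISS (open row4); precharges=6
Acc 11: bank1 row4 -> HIT

Answer: M M M M M M M H M M H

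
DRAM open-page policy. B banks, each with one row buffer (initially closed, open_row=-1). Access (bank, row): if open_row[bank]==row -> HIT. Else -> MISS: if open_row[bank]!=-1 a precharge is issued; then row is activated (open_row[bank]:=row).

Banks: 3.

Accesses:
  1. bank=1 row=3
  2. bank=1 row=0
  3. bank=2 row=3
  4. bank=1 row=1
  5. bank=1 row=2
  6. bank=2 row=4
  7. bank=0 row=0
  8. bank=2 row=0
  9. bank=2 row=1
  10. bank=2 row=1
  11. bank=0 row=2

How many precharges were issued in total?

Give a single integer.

Answer: 7

Derivation:
Acc 1: bank1 row3 -> MISS (open row3); precharges=0
Acc 2: bank1 row0 -> MISS (open row0); precharges=1
Acc 3: bank2 row3 -> MISS (open row3); precharges=1
Acc 4: bank1 row1 -> MISS (open row1); precharges=2
Acc 5: bank1 row2 -> MISS (open row2); precharges=3
Acc 6: bank2 row4 -> MISS (open row4); precharges=4
Acc 7: bank0 row0 -> MISS (open row0); precharges=4
Acc 8: bank2 row0 -> MISS (open row0); precharges=5
Acc 9: bank2 row1 -> MISS (open row1); precharges=6
Acc 10: bank2 row1 -> HIT
Acc 11: bank0 row2 -> MISS (open row2); precharges=7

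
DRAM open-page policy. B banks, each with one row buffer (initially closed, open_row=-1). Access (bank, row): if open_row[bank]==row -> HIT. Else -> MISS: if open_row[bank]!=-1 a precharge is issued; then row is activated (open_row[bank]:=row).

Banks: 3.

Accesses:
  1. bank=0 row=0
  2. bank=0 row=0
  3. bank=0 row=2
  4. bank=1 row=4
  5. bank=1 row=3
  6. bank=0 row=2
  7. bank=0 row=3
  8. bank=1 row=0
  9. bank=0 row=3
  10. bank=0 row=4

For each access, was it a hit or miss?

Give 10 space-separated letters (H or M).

Answer: M H M M M H M M H M

Derivation:
Acc 1: bank0 row0 -> MISS (open row0); precharges=0
Acc 2: bank0 row0 -> HIT
Acc 3: bank0 row2 -> MISS (open row2); precharges=1
Acc 4: bank1 row4 -> MISS (open row4); precharges=1
Acc 5: bank1 row3 -> MISS (open row3); precharges=2
Acc 6: bank0 row2 -> HIT
Acc 7: bank0 row3 -> MISS (open row3); precharges=3
Acc 8: bank1 row0 -> MISS (open row0); precharges=4
Acc 9: bank0 row3 -> HIT
Acc 10: bank0 row4 -> MISS (open row4); precharges=5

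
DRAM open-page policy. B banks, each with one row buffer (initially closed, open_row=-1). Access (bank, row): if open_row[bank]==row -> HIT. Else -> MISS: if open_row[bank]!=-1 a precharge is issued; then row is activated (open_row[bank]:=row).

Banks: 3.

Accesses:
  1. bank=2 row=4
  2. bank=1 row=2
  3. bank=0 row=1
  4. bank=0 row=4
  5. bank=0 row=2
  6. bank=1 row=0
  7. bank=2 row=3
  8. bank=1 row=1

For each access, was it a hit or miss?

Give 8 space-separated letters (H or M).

Answer: M M M M M M M M

Derivation:
Acc 1: bank2 row4 -> MISS (open row4); precharges=0
Acc 2: bank1 row2 -> MISS (open row2); precharges=0
Acc 3: bank0 row1 -> MISS (open row1); precharges=0
Acc 4: bank0 row4 -> MISS (open row4); precharges=1
Acc 5: bank0 row2 -> MISS (open row2); precharges=2
Acc 6: bank1 row0 -> MISS (open row0); precharges=3
Acc 7: bank2 row3 -> MISS (open row3); precharges=4
Acc 8: bank1 row1 -> MISS (open row1); precharges=5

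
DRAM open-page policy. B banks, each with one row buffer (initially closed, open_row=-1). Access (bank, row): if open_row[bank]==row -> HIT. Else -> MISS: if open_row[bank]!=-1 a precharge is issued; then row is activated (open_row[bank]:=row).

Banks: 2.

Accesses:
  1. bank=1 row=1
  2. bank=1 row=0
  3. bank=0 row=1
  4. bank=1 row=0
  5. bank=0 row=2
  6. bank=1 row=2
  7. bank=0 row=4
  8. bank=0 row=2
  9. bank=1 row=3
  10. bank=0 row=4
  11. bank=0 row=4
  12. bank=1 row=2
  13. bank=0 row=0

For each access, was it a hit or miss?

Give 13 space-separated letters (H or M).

Acc 1: bank1 row1 -> MISS (open row1); precharges=0
Acc 2: bank1 row0 -> MISS (open row0); precharges=1
Acc 3: bank0 row1 -> MISS (open row1); precharges=1
Acc 4: bank1 row0 -> HIT
Acc 5: bank0 row2 -> MISS (open row2); precharges=2
Acc 6: bank1 row2 -> MISS (open row2); precharges=3
Acc 7: bank0 row4 -> MISS (open row4); precharges=4
Acc 8: bank0 row2 -> MISS (open row2); precharges=5
Acc 9: bank1 row3 -> MISS (open row3); precharges=6
Acc 10: bank0 row4 -> MISS (open row4); precharges=7
Acc 11: bank0 row4 -> HIT
Acc 12: bank1 row2 -> MISS (open row2); precharges=8
Acc 13: bank0 row0 -> MISS (open row0); precharges=9

Answer: M M M H M M M M M M H M M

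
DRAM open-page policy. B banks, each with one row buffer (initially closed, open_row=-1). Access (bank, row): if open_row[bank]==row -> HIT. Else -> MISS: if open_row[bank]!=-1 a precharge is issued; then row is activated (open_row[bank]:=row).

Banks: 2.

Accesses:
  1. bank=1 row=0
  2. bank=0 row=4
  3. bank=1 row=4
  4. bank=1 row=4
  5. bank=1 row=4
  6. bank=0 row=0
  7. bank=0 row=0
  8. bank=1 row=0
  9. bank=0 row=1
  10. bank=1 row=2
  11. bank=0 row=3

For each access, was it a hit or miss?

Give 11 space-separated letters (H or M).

Acc 1: bank1 row0 -> MISS (open row0); precharges=0
Acc 2: bank0 row4 -> MISS (open row4); precharges=0
Acc 3: bank1 row4 -> MISS (open row4); precharges=1
Acc 4: bank1 row4 -> HIT
Acc 5: bank1 row4 -> HIT
Acc 6: bank0 row0 -> MISS (open row0); precharges=2
Acc 7: bank0 row0 -> HIT
Acc 8: bank1 row0 -> MISS (open row0); precharges=3
Acc 9: bank0 row1 -> MISS (open row1); precharges=4
Acc 10: bank1 row2 -> MISS (open row2); precharges=5
Acc 11: bank0 row3 -> MISS (open row3); precharges=6

Answer: M M M H H M H M M M M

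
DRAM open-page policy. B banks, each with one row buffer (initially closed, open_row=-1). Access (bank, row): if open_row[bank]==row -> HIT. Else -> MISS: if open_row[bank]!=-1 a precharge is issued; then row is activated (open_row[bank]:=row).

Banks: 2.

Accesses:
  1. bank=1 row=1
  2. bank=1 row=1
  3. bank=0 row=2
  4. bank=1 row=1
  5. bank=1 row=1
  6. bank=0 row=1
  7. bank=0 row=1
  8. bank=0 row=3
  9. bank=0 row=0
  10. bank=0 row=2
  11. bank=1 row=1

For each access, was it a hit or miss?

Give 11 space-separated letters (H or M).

Answer: M H M H H M H M M M H

Derivation:
Acc 1: bank1 row1 -> MISS (open row1); precharges=0
Acc 2: bank1 row1 -> HIT
Acc 3: bank0 row2 -> MISS (open row2); precharges=0
Acc 4: bank1 row1 -> HIT
Acc 5: bank1 row1 -> HIT
Acc 6: bank0 row1 -> MISS (open row1); precharges=1
Acc 7: bank0 row1 -> HIT
Acc 8: bank0 row3 -> MISS (open row3); precharges=2
Acc 9: bank0 row0 -> MISS (open row0); precharges=3
Acc 10: bank0 row2 -> MISS (open row2); precharges=4
Acc 11: bank1 row1 -> HIT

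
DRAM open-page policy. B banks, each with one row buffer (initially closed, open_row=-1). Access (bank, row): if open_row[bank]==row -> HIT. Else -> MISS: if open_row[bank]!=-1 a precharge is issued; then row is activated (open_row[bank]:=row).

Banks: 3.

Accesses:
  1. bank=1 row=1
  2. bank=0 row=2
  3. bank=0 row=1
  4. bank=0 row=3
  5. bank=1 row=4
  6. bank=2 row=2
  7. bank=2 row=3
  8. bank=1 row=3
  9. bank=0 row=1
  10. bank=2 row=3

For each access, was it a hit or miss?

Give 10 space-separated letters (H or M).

Acc 1: bank1 row1 -> MISS (open row1); precharges=0
Acc 2: bank0 row2 -> MISS (open row2); precharges=0
Acc 3: bank0 row1 -> MISS (open row1); precharges=1
Acc 4: bank0 row3 -> MISS (open row3); precharges=2
Acc 5: bank1 row4 -> MISS (open row4); precharges=3
Acc 6: bank2 row2 -> MISS (open row2); precharges=3
Acc 7: bank2 row3 -> MISS (open row3); precharges=4
Acc 8: bank1 row3 -> MISS (open row3); precharges=5
Acc 9: bank0 row1 -> MISS (open row1); precharges=6
Acc 10: bank2 row3 -> HIT

Answer: M M M M M M M M M H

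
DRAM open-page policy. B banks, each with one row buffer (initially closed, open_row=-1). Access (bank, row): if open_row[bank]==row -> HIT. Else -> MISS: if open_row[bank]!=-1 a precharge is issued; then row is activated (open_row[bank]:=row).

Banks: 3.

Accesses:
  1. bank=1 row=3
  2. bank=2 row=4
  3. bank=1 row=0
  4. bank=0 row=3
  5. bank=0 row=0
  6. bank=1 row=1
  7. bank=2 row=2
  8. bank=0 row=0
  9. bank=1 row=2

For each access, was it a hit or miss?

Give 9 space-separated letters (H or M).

Acc 1: bank1 row3 -> MISS (open row3); precharges=0
Acc 2: bank2 row4 -> MISS (open row4); precharges=0
Acc 3: bank1 row0 -> MISS (open row0); precharges=1
Acc 4: bank0 row3 -> MISS (open row3); precharges=1
Acc 5: bank0 row0 -> MISS (open row0); precharges=2
Acc 6: bank1 row1 -> MISS (open row1); precharges=3
Acc 7: bank2 row2 -> MISS (open row2); precharges=4
Acc 8: bank0 row0 -> HIT
Acc 9: bank1 row2 -> MISS (open row2); precharges=5

Answer: M M M M M M M H M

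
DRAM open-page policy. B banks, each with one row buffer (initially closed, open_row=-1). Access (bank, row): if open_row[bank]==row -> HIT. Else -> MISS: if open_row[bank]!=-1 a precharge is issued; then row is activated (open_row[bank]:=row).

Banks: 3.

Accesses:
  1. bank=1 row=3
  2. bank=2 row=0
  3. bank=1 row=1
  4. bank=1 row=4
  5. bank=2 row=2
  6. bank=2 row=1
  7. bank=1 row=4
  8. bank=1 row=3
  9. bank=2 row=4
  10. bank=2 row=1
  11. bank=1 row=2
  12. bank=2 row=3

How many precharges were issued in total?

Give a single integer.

Answer: 9

Derivation:
Acc 1: bank1 row3 -> MISS (open row3); precharges=0
Acc 2: bank2 row0 -> MISS (open row0); precharges=0
Acc 3: bank1 row1 -> MISS (open row1); precharges=1
Acc 4: bank1 row4 -> MISS (open row4); precharges=2
Acc 5: bank2 row2 -> MISS (open row2); precharges=3
Acc 6: bank2 row1 -> MISS (open row1); precharges=4
Acc 7: bank1 row4 -> HIT
Acc 8: bank1 row3 -> MISS (open row3); precharges=5
Acc 9: bank2 row4 -> MISS (open row4); precharges=6
Acc 10: bank2 row1 -> MISS (open row1); precharges=7
Acc 11: bank1 row2 -> MISS (open row2); precharges=8
Acc 12: bank2 row3 -> MISS (open row3); precharges=9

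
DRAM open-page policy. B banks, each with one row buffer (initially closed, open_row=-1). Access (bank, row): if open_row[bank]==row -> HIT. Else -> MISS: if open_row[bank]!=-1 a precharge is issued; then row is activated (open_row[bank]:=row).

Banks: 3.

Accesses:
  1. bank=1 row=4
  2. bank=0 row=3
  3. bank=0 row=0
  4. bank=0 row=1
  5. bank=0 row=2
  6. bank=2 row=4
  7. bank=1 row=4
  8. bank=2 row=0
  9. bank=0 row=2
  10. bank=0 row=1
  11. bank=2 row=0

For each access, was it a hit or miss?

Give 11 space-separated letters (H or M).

Acc 1: bank1 row4 -> MISS (open row4); precharges=0
Acc 2: bank0 row3 -> MISS (open row3); precharges=0
Acc 3: bank0 row0 -> MISS (open row0); precharges=1
Acc 4: bank0 row1 -> MISS (open row1); precharges=2
Acc 5: bank0 row2 -> MISS (open row2); precharges=3
Acc 6: bank2 row4 -> MISS (open row4); precharges=3
Acc 7: bank1 row4 -> HIT
Acc 8: bank2 row0 -> MISS (open row0); precharges=4
Acc 9: bank0 row2 -> HIT
Acc 10: bank0 row1 -> MISS (open row1); precharges=5
Acc 11: bank2 row0 -> HIT

Answer: M M M M M M H M H M H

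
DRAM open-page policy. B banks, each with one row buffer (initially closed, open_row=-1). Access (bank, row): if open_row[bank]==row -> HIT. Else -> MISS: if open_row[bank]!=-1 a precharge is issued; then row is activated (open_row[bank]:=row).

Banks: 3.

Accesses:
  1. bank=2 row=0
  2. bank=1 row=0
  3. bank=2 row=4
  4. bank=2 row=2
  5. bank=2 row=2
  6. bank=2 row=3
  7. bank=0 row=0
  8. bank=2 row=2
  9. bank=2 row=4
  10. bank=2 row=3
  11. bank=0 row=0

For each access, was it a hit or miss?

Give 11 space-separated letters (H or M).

Answer: M M M M H M M M M M H

Derivation:
Acc 1: bank2 row0 -> MISS (open row0); precharges=0
Acc 2: bank1 row0 -> MISS (open row0); precharges=0
Acc 3: bank2 row4 -> MISS (open row4); precharges=1
Acc 4: bank2 row2 -> MISS (open row2); precharges=2
Acc 5: bank2 row2 -> HIT
Acc 6: bank2 row3 -> MISS (open row3); precharges=3
Acc 7: bank0 row0 -> MISS (open row0); precharges=3
Acc 8: bank2 row2 -> MISS (open row2); precharges=4
Acc 9: bank2 row4 -> MISS (open row4); precharges=5
Acc 10: bank2 row3 -> MISS (open row3); precharges=6
Acc 11: bank0 row0 -> HIT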